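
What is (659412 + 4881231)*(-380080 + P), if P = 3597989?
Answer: 17829284975487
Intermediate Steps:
(659412 + 4881231)*(-380080 + P) = (659412 + 4881231)*(-380080 + 3597989) = 5540643*3217909 = 17829284975487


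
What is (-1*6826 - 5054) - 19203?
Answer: -31083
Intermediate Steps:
(-1*6826 - 5054) - 19203 = (-6826 - 5054) - 19203 = -11880 - 19203 = -31083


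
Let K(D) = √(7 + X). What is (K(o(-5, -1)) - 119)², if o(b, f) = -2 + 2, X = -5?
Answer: (119 - √2)² ≈ 13826.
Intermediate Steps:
o(b, f) = 0
K(D) = √2 (K(D) = √(7 - 5) = √2)
(K(o(-5, -1)) - 119)² = (√2 - 119)² = (-119 + √2)²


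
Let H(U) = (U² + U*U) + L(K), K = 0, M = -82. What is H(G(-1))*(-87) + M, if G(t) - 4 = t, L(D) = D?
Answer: -1648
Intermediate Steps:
G(t) = 4 + t
H(U) = 2*U² (H(U) = (U² + U*U) + 0 = (U² + U²) + 0 = 2*U² + 0 = 2*U²)
H(G(-1))*(-87) + M = (2*(4 - 1)²)*(-87) - 82 = (2*3²)*(-87) - 82 = (2*9)*(-87) - 82 = 18*(-87) - 82 = -1566 - 82 = -1648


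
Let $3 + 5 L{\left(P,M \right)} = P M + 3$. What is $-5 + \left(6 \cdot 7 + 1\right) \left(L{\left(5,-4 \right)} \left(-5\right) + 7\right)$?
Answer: $1156$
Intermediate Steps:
$L{\left(P,M \right)} = \frac{M P}{5}$ ($L{\left(P,M \right)} = - \frac{3}{5} + \frac{P M + 3}{5} = - \frac{3}{5} + \frac{M P + 3}{5} = - \frac{3}{5} + \frac{3 + M P}{5} = - \frac{3}{5} + \left(\frac{3}{5} + \frac{M P}{5}\right) = \frac{M P}{5}$)
$-5 + \left(6 \cdot 7 + 1\right) \left(L{\left(5,-4 \right)} \left(-5\right) + 7\right) = -5 + \left(6 \cdot 7 + 1\right) \left(\frac{1}{5} \left(-4\right) 5 \left(-5\right) + 7\right) = -5 + \left(42 + 1\right) \left(\left(-4\right) \left(-5\right) + 7\right) = -5 + 43 \left(20 + 7\right) = -5 + 43 \cdot 27 = -5 + 1161 = 1156$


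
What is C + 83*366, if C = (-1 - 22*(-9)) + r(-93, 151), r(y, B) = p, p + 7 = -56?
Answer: 30512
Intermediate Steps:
p = -63 (p = -7 - 56 = -63)
r(y, B) = -63
C = 134 (C = (-1 - 22*(-9)) - 63 = (-1 + 198) - 63 = 197 - 63 = 134)
C + 83*366 = 134 + 83*366 = 134 + 30378 = 30512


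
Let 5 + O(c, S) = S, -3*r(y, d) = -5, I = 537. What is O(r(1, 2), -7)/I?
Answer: -4/179 ≈ -0.022346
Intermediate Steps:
r(y, d) = 5/3 (r(y, d) = -1/3*(-5) = 5/3)
O(c, S) = -5 + S
O(r(1, 2), -7)/I = (-5 - 7)/537 = -12*1/537 = -4/179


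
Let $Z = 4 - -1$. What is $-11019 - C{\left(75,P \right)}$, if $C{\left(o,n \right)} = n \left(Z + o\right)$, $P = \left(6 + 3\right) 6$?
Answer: $-15339$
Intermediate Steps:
$Z = 5$ ($Z = 4 + 1 = 5$)
$P = 54$ ($P = 9 \cdot 6 = 54$)
$C{\left(o,n \right)} = n \left(5 + o\right)$
$-11019 - C{\left(75,P \right)} = -11019 - 54 \left(5 + 75\right) = -11019 - 54 \cdot 80 = -11019 - 4320 = -15339$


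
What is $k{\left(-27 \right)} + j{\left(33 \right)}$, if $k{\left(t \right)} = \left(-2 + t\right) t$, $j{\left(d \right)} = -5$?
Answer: $778$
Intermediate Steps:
$k{\left(t \right)} = t \left(-2 + t\right)$
$k{\left(-27 \right)} + j{\left(33 \right)} = - 27 \left(-2 - 27\right) - 5 = \left(-27\right) \left(-29\right) - 5 = 783 - 5 = 778$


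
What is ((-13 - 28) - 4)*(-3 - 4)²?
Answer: -2205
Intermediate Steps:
((-13 - 28) - 4)*(-3 - 4)² = (-41 - 4)*(-7)² = -45*49 = -2205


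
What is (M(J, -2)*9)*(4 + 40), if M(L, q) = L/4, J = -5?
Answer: -495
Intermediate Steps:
M(L, q) = L/4 (M(L, q) = L*(¼) = L/4)
(M(J, -2)*9)*(4 + 40) = (((¼)*(-5))*9)*(4 + 40) = -5/4*9*44 = -45/4*44 = -495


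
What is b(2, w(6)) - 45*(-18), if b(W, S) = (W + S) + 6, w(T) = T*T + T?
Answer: 860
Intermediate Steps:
w(T) = T + T**2 (w(T) = T**2 + T = T + T**2)
b(W, S) = 6 + S + W (b(W, S) = (S + W) + 6 = 6 + S + W)
b(2, w(6)) - 45*(-18) = (6 + 6*(1 + 6) + 2) - 45*(-18) = (6 + 6*7 + 2) + 810 = (6 + 42 + 2) + 810 = 50 + 810 = 860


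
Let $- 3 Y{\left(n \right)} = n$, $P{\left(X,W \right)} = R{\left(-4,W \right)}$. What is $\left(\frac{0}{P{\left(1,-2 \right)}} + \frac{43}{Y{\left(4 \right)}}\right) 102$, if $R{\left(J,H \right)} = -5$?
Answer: $- \frac{6579}{2} \approx -3289.5$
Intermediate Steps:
$P{\left(X,W \right)} = -5$
$Y{\left(n \right)} = - \frac{n}{3}$
$\left(\frac{0}{P{\left(1,-2 \right)}} + \frac{43}{Y{\left(4 \right)}}\right) 102 = \left(\frac{0}{-5} + \frac{43}{\left(- \frac{1}{3}\right) 4}\right) 102 = \left(0 \left(- \frac{1}{5}\right) + \frac{43}{- \frac{4}{3}}\right) 102 = \left(0 + 43 \left(- \frac{3}{4}\right)\right) 102 = \left(0 - \frac{129}{4}\right) 102 = \left(- \frac{129}{4}\right) 102 = - \frac{6579}{2}$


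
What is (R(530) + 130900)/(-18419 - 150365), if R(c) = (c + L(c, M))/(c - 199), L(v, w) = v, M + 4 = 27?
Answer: -2708060/3491719 ≈ -0.77557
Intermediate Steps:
M = 23 (M = -4 + 27 = 23)
R(c) = 2*c/(-199 + c) (R(c) = (c + c)/(c - 199) = (2*c)/(-199 + c) = 2*c/(-199 + c))
(R(530) + 130900)/(-18419 - 150365) = (2*530/(-199 + 530) + 130900)/(-18419 - 150365) = (2*530/331 + 130900)/(-168784) = (2*530*(1/331) + 130900)*(-1/168784) = (1060/331 + 130900)*(-1/168784) = (43328960/331)*(-1/168784) = -2708060/3491719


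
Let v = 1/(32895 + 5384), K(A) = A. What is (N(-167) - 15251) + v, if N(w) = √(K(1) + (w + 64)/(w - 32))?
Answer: -583793028/38279 + √60098/199 ≈ -15250.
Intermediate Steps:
N(w) = √(1 + (64 + w)/(-32 + w)) (N(w) = √(1 + (w + 64)/(w - 32)) = √(1 + (64 + w)/(-32 + w)))
v = 1/38279 ≈ 2.6124e-5
(N(-167) - 15251) + v = (√2*√((16 - 167)/(-32 - 167)) - 15251) + 1/38279 = (√2*√(-151/(-199)) - 15251) + 1/38279 = (√2*√(-1/199*(-151)) - 15251) + 1/38279 = (√2*√(151/199) - 15251) + 1/38279 = (√2*(√30049/199) - 15251) + 1/38279 = (√60098/199 - 15251) + 1/38279 = (-15251 + √60098/199) + 1/38279 = -583793028/38279 + √60098/199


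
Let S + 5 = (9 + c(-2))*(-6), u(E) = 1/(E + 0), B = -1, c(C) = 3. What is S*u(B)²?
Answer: -77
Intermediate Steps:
u(E) = 1/E
S = -77 (S = -5 + (9 + 3)*(-6) = -5 + 12*(-6) = -5 - 72 = -77)
S*u(B)² = -77*(1/(-1))² = -77*(-1)² = -77*1 = -77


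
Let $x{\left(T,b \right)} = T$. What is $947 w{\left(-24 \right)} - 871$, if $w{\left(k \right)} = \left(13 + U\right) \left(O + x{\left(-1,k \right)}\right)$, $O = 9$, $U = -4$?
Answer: $67313$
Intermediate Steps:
$w{\left(k \right)} = 72$ ($w{\left(k \right)} = \left(13 - 4\right) \left(9 - 1\right) = 9 \cdot 8 = 72$)
$947 w{\left(-24 \right)} - 871 = 947 \cdot 72 - 871 = 68184 - 871 = 67313$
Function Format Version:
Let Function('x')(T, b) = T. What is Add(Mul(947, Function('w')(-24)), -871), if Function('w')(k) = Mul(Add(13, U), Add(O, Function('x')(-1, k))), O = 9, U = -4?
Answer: 67313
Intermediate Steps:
Function('w')(k) = 72 (Function('w')(k) = Mul(Add(13, -4), Add(9, -1)) = Mul(9, 8) = 72)
Add(Mul(947, Function('w')(-24)), -871) = Add(Mul(947, 72), -871) = Add(68184, -871) = 67313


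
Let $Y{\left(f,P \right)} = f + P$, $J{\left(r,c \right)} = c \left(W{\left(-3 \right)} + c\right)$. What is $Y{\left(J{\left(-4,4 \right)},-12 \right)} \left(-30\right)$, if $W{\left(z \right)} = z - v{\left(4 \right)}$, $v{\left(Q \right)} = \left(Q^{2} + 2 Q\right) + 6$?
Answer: $3840$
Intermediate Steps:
$v{\left(Q \right)} = 6 + Q^{2} + 2 Q$
$W{\left(z \right)} = -30 + z$ ($W{\left(z \right)} = z - \left(6 + 4^{2} + 2 \cdot 4\right) = z - \left(6 + 16 + 8\right) = z - 30 = -30 + z$)
$J{\left(r,c \right)} = c \left(-33 + c\right)$ ($J{\left(r,c \right)} = c \left(\left(-30 - 3\right) + c\right) = c \left(-33 + c\right)$)
$Y{\left(f,P \right)} = P + f$
$Y{\left(J{\left(-4,4 \right)},-12 \right)} \left(-30\right) = \left(-12 + 4 \left(-33 + 4\right)\right) \left(-30\right) = \left(-12 + 4 \left(-29\right)\right) \left(-30\right) = \left(-12 - 116\right) \left(-30\right) = \left(-128\right) \left(-30\right) = 3840$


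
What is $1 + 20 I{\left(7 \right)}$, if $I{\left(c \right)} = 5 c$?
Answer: $701$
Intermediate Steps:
$1 + 20 I{\left(7 \right)} = 1 + 20 \cdot 5 \cdot 7 = 1 + 20 \cdot 35 = 1 + 700 = 701$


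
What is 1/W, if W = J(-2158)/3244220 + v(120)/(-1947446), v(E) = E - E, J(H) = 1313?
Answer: 3244220/1313 ≈ 2470.8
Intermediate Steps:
v(E) = 0
W = 1313/3244220 (W = 1313/3244220 + 0/(-1947446) = 1313*(1/3244220) + 0*(-1/1947446) = 1313/3244220 + 0 = 1313/3244220 ≈ 0.00040472)
1/W = 1/(1313/3244220) = 3244220/1313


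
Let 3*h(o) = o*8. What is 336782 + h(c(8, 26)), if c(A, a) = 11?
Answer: 1010434/3 ≈ 3.3681e+5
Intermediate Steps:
h(o) = 8*o/3 (h(o) = (o*8)/3 = (8*o)/3 = 8*o/3)
336782 + h(c(8, 26)) = 336782 + (8/3)*11 = 336782 + 88/3 = 1010434/3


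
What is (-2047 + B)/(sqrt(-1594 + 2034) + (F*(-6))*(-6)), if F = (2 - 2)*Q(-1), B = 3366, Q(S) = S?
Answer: 1319*sqrt(110)/220 ≈ 62.881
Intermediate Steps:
F = 0 (F = (2 - 2)*(-1) = 0*(-1) = 0)
(-2047 + B)/(sqrt(-1594 + 2034) + (F*(-6))*(-6)) = (-2047 + 3366)/(sqrt(-1594 + 2034) + (0*(-6))*(-6)) = 1319/(sqrt(440) + 0*(-6)) = 1319/(2*sqrt(110) + 0) = 1319/((2*sqrt(110))) = 1319*(sqrt(110)/220) = 1319*sqrt(110)/220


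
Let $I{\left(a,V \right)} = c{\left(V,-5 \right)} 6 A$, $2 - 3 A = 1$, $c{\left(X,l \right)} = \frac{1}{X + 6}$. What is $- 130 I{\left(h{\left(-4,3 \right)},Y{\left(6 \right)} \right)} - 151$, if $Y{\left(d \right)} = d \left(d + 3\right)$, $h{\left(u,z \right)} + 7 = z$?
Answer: $- \frac{466}{3} \approx -155.33$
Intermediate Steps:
$h{\left(u,z \right)} = -7 + z$
$c{\left(X,l \right)} = \frac{1}{6 + X}$
$A = \frac{1}{3}$ ($A = \frac{2}{3} - \frac{1}{3} = \frac{1}{3} \approx 0.33333$)
$Y{\left(d \right)} = d \left(3 + d\right)$
$I{\left(a,V \right)} = \frac{2}{6 + V}$ ($I{\left(a,V \right)} = \frac{1}{6 + V} 6 \cdot \frac{1}{3} = \frac{6}{6 + V} \frac{1}{3} = \frac{2}{6 + V}$)
$- 130 I{\left(h{\left(-4,3 \right)},Y{\left(6 \right)} \right)} - 151 = - 130 \frac{2}{6 + 6 \left(3 + 6\right)} - 151 = - 130 \frac{2}{6 + 6 \cdot 9} - 151 = - 130 \frac{2}{6 + 54} - 151 = - 130 \cdot \frac{2}{60} - 151 = - 130 \cdot 2 \cdot \frac{1}{60} - 151 = \left(-130\right) \frac{1}{30} - 151 = - \frac{13}{3} - 151 = - \frac{466}{3}$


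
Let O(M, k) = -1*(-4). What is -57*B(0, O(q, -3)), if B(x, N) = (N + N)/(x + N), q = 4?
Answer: -114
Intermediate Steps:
O(M, k) = 4
B(x, N) = 2*N/(N + x) (B(x, N) = (2*N)/(N + x) = 2*N/(N + x))
-57*B(0, O(q, -3)) = -114*4/(4 + 0) = -114*4/4 = -57*2 = -114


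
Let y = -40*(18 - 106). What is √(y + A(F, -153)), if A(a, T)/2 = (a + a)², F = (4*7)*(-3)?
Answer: 8*√937 ≈ 244.88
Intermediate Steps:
F = -84 (F = 28*(-3) = -84)
y = 3520 (y = -40*(-88) = 3520)
A(a, T) = 8*a² (A(a, T) = 2*(a + a)² = 2*(2*a)² = 2*(4*a²) = 8*a²)
√(y + A(F, -153)) = √(3520 + 8*(-84)²) = √(3520 + 8*7056) = √(3520 + 56448) = √59968 = 8*√937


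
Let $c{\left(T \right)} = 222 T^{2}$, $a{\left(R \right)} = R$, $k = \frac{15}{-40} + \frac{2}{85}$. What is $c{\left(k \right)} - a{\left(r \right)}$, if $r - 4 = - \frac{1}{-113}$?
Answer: $\frac{611735103}{26125600} \approx 23.415$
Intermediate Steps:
$r = \frac{453}{113}$ ($r = 4 - \frac{1}{-113} = 4 - - \frac{1}{113} = 4 + \frac{1}{113} = \frac{453}{113} \approx 4.0089$)
$k = - \frac{239}{680}$ ($k = 15 \left(- \frac{1}{40}\right) + 2 \cdot \frac{1}{85} = - \frac{3}{8} + \frac{2}{85} = - \frac{239}{680} \approx -0.35147$)
$c{\left(k \right)} - a{\left(r \right)} = 222 \left(- \frac{239}{680}\right)^{2} - \frac{453}{113} = 222 \cdot \frac{57121}{462400} - \frac{453}{113} = \frac{6340431}{231200} - \frac{453}{113} = \frac{611735103}{26125600}$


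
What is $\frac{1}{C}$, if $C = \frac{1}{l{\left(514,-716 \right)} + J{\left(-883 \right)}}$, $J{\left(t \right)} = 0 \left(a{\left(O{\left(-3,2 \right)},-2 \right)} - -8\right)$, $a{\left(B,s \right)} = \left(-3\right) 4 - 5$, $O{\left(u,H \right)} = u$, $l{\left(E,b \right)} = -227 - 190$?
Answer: $-417$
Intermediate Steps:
$l{\left(E,b \right)} = -417$
$a{\left(B,s \right)} = -17$ ($a{\left(B,s \right)} = -12 - 5 = -17$)
$J{\left(t \right)} = 0$ ($J{\left(t \right)} = 0 \left(-17 - -8\right) = 0 \left(-17 + 8\right) = 0 \left(-9\right) = 0$)
$C = - \frac{1}{417}$ ($C = \frac{1}{-417 + 0} = \frac{1}{-417} = - \frac{1}{417} \approx -0.0023981$)
$\frac{1}{C} = \frac{1}{- \frac{1}{417}} = -417$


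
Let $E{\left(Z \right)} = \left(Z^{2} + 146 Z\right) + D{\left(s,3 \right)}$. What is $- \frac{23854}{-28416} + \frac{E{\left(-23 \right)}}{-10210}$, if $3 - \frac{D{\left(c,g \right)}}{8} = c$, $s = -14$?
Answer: $\frac{80018407}{72531840} \approx 1.1032$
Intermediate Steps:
$D{\left(c,g \right)} = 24 - 8 c$
$E{\left(Z \right)} = 136 + Z^{2} + 146 Z$ ($E{\left(Z \right)} = \left(Z^{2} + 146 Z\right) + \left(24 - -112\right) = \left(Z^{2} + 146 Z\right) + \left(24 + 112\right) = \left(Z^{2} + 146 Z\right) + 136 = 136 + Z^{2} + 146 Z$)
$- \frac{23854}{-28416} + \frac{E{\left(-23 \right)}}{-10210} = - \frac{23854}{-28416} + \frac{136 + \left(-23\right)^{2} + 146 \left(-23\right)}{-10210} = \left(-23854\right) \left(- \frac{1}{28416}\right) + \left(136 + 529 - 3358\right) \left(- \frac{1}{10210}\right) = \frac{11927}{14208} - - \frac{2693}{10210} = \frac{11927}{14208} + \frac{2693}{10210} = \frac{80018407}{72531840}$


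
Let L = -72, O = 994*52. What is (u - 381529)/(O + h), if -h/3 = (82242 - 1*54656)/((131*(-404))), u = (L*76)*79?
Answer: -21535225454/1367809235 ≈ -15.744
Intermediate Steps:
O = 51688
u = -432288 (u = -72*76*79 = -5472*79 = -432288)
h = 41379/26462 (h = -3*(82242 - 1*54656)/(131*(-404)) = -3*(82242 - 54656)/(-52924) = -82758*(-1)/52924 = -3*(-13793/26462) = 41379/26462 ≈ 1.5637)
(u - 381529)/(O + h) = (-432288 - 381529)/(51688 + 41379/26462) = -813817/1367809235/26462 = -813817*26462/1367809235 = -21535225454/1367809235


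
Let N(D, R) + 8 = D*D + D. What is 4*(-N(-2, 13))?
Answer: 24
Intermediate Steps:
N(D, R) = -8 + D + D**2 (N(D, R) = -8 + (D*D + D) = -8 + (D**2 + D) = -8 + (D + D**2) = -8 + D + D**2)
4*(-N(-2, 13)) = 4*(-(-8 - 2 + (-2)**2)) = 4*(-(-8 - 2 + 4)) = 4*(-1*(-6)) = 4*6 = 24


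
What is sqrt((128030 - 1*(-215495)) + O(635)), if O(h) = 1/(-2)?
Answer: sqrt(1374098)/2 ≈ 586.11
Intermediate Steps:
O(h) = -1/2
sqrt((128030 - 1*(-215495)) + O(635)) = sqrt((128030 - 1*(-215495)) - 1/2) = sqrt((128030 + 215495) - 1/2) = sqrt(343525 - 1/2) = sqrt(687049/2) = sqrt(1374098)/2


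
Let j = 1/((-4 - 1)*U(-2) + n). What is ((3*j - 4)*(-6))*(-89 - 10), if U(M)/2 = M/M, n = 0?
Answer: -12771/5 ≈ -2554.2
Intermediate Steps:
U(M) = 2 (U(M) = 2*(M/M) = 2*1 = 2)
j = -⅒ (j = 1/((-4 - 1)*2 + 0) = 1/(-5*2 + 0) = 1/(-10 + 0) = 1/(-10) = -⅒ ≈ -0.10000)
((3*j - 4)*(-6))*(-89 - 10) = ((3*(-⅒) - 4)*(-6))*(-89 - 10) = ((-3/10 - 4)*(-6))*(-99) = -43/10*(-6)*(-99) = (129/5)*(-99) = -12771/5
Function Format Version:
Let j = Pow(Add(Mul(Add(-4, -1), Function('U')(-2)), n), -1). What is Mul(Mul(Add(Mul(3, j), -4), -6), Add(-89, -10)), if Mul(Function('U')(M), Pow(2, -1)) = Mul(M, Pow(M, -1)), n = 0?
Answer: Rational(-12771, 5) ≈ -2554.2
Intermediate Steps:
Function('U')(M) = 2 (Function('U')(M) = Mul(2, Mul(M, Pow(M, -1))) = Mul(2, 1) = 2)
j = Rational(-1, 10) (j = Pow(Add(Mul(Add(-4, -1), 2), 0), -1) = Pow(Add(Mul(-5, 2), 0), -1) = Pow(Add(-10, 0), -1) = Pow(-10, -1) = Rational(-1, 10) ≈ -0.10000)
Mul(Mul(Add(Mul(3, j), -4), -6), Add(-89, -10)) = Mul(Mul(Add(Mul(3, Rational(-1, 10)), -4), -6), Add(-89, -10)) = Mul(Mul(Add(Rational(-3, 10), -4), -6), -99) = Mul(Mul(Rational(-43, 10), -6), -99) = Mul(Rational(129, 5), -99) = Rational(-12771, 5)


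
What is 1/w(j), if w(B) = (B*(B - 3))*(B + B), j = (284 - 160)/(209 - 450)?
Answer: -13997521/26046944 ≈ -0.53740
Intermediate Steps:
j = -124/241 (j = 124/(-241) = 124*(-1/241) = -124/241 ≈ -0.51452)
w(B) = 2*B**2*(-3 + B) (w(B) = (B*(-3 + B))*(2*B) = 2*B**2*(-3 + B))
1/w(j) = 1/(2*(-124/241)**2*(-3 - 124/241)) = 1/(2*(15376/58081)*(-847/241)) = 1/(-26046944/13997521) = -13997521/26046944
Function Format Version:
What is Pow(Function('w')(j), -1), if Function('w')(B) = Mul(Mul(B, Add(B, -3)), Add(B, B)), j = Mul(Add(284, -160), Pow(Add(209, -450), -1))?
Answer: Rational(-13997521, 26046944) ≈ -0.53740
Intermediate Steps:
j = Rational(-124, 241) (j = Mul(124, Pow(-241, -1)) = Mul(124, Rational(-1, 241)) = Rational(-124, 241) ≈ -0.51452)
Function('w')(B) = Mul(2, Pow(B, 2), Add(-3, B)) (Function('w')(B) = Mul(Mul(B, Add(-3, B)), Mul(2, B)) = Mul(2, Pow(B, 2), Add(-3, B)))
Pow(Function('w')(j), -1) = Pow(Mul(2, Pow(Rational(-124, 241), 2), Add(-3, Rational(-124, 241))), -1) = Pow(Mul(2, Rational(15376, 58081), Rational(-847, 241)), -1) = Pow(Rational(-26046944, 13997521), -1) = Rational(-13997521, 26046944)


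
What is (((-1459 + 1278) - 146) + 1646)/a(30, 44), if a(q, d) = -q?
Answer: -1319/30 ≈ -43.967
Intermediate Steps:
(((-1459 + 1278) - 146) + 1646)/a(30, 44) = (((-1459 + 1278) - 146) + 1646)/((-1*30)) = ((-181 - 146) + 1646)/(-30) = (-327 + 1646)*(-1/30) = 1319*(-1/30) = -1319/30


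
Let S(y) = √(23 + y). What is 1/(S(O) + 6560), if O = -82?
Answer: 6560/43033659 - I*√59/43033659 ≈ 0.00015244 - 1.7849e-7*I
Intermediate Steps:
1/(S(O) + 6560) = 1/(√(23 - 82) + 6560) = 1/(√(-59) + 6560) = 1/(I*√59 + 6560) = 1/(6560 + I*√59)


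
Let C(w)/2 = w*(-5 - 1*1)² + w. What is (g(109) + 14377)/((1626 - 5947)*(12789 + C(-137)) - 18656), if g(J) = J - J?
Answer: -1307/1043057 ≈ -0.0012530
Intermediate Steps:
g(J) = 0
C(w) = 74*w (C(w) = 2*(w*(-5 - 1*1)² + w) = 2*(w*(-5 - 1)² + w) = 2*(w*(-6)² + w) = 2*(w*36 + w) = 2*(36*w + w) = 2*(37*w) = 74*w)
(g(109) + 14377)/((1626 - 5947)*(12789 + C(-137)) - 18656) = (0 + 14377)/((1626 - 5947)*(12789 + 74*(-137)) - 18656) = 14377/(-4321*(12789 - 10138) - 18656) = 14377/(-4321*2651 - 18656) = 14377/(-11454971 - 18656) = 14377/(-11473627) = 14377*(-1/11473627) = -1307/1043057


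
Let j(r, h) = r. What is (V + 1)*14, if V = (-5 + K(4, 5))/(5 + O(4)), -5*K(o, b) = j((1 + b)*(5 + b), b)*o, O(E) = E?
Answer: -616/9 ≈ -68.444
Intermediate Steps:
K(o, b) = -o*(1 + b)*(5 + b)/5 (K(o, b) = -(1 + b)*(5 + b)*o/5 = -o*(1 + b)*(5 + b)/5)
V = -53/9 (V = (-5 - ⅕*4*(5 + 5² + 6*5))/(5 + 4) = (-5 - ⅕*4*(5 + 25 + 30))/9 = (-5 - ⅕*4*60)*(⅑) = (-5 - 48)*(⅑) = -53*⅑ = -53/9 ≈ -5.8889)
(V + 1)*14 = (-53/9 + 1)*14 = -44/9*14 = -616/9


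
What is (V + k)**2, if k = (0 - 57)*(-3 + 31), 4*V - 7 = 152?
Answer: 38750625/16 ≈ 2.4219e+6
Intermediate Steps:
V = 159/4 (V = 7/4 + (1/4)*152 = 7/4 + 38 = 159/4 ≈ 39.750)
k = -1596 (k = -57*28 = -1596)
(V + k)**2 = (159/4 - 1596)**2 = (-6225/4)**2 = 38750625/16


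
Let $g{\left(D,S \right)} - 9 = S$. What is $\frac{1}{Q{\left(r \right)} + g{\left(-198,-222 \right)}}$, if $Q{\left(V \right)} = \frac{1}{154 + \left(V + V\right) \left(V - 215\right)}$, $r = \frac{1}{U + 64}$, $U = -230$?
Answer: $- \frac{2157503}{459534361} \approx -0.004695$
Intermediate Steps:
$g{\left(D,S \right)} = 9 + S$
$r = - \frac{1}{166}$ ($r = \frac{1}{-230 + 64} = \frac{1}{-166} = - \frac{1}{166} \approx -0.0060241$)
$Q{\left(V \right)} = \frac{1}{154 + 2 V \left(-215 + V\right)}$
$\frac{1}{Q{\left(r \right)} + g{\left(-198,-222 \right)}} = \frac{1}{\frac{1}{2 \left(77 + \left(- \frac{1}{166}\right)^{2} - - \frac{215}{166}\right)} + \left(9 - 222\right)} = \frac{1}{\frac{1}{2 \left(77 + \frac{1}{27556} + \frac{215}{166}\right)} - 213} = \frac{1}{\frac{1}{2 \cdot \frac{2157503}{27556}} - 213} = \frac{1}{\frac{1}{2} \cdot \frac{27556}{2157503} - 213} = \frac{1}{\frac{13778}{2157503} - 213} = \frac{1}{- \frac{459534361}{2157503}} = - \frac{2157503}{459534361}$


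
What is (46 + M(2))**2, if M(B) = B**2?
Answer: 2500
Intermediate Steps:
(46 + M(2))**2 = (46 + 2**2)**2 = (46 + 4)**2 = 50**2 = 2500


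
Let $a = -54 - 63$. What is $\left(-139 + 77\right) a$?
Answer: $7254$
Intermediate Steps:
$a = -117$ ($a = -54 - 63 = -117$)
$\left(-139 + 77\right) a = \left(-139 + 77\right) \left(-117\right) = \left(-62\right) \left(-117\right) = 7254$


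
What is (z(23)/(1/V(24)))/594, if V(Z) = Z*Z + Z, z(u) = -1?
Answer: -100/99 ≈ -1.0101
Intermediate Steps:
V(Z) = Z + Z**2 (V(Z) = Z**2 + Z = Z + Z**2)
(z(23)/(1/V(24)))/594 = -1/(1/(24*(1 + 24)))/594 = -1/(1/(24*25))*(1/594) = -1/(1/600)*(1/594) = -1/1/600*(1/594) = -1*600*(1/594) = -600*1/594 = -100/99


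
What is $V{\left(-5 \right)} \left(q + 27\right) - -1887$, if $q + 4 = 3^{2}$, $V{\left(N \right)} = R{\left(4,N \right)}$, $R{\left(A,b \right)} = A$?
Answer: $2015$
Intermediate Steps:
$V{\left(N \right)} = 4$
$q = 5$ ($q = -4 + 3^{2} = -4 + 9 = 5$)
$V{\left(-5 \right)} \left(q + 27\right) - -1887 = 4 \left(5 + 27\right) - -1887 = 4 \cdot 32 + 1887 = 128 + 1887 = 2015$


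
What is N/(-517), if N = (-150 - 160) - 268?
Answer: 578/517 ≈ 1.1180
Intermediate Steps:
N = -578 (N = -310 - 268 = -578)
N/(-517) = -578/(-517) = -578*(-1/517) = 578/517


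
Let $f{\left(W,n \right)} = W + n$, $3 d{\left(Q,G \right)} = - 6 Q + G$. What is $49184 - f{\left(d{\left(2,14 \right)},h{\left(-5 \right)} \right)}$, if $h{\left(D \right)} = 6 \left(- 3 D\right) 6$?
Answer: $\frac{145930}{3} \approx 48643.0$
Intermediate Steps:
$d{\left(Q,G \right)} = - 2 Q + \frac{G}{3}$ ($d{\left(Q,G \right)} = \frac{- 6 Q + G}{3} = \frac{G - 6 Q}{3} = - 2 Q + \frac{G}{3}$)
$h{\left(D \right)} = - 108 D$ ($h{\left(D \right)} = - 18 D 6 = - 108 D$)
$49184 - f{\left(d{\left(2,14 \right)},h{\left(-5 \right)} \right)} = 49184 - \left(\left(\left(-2\right) 2 + \frac{1}{3} \cdot 14\right) - -540\right) = 49184 - \left(\left(-4 + \frac{14}{3}\right) + 540\right) = 49184 - \left(\frac{2}{3} + 540\right) = 49184 - \frac{1622}{3} = \frac{145930}{3}$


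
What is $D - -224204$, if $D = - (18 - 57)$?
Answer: $224243$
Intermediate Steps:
$D = 39$ ($D = \left(-1\right) \left(-39\right) = 39$)
$D - -224204 = 39 - -224204 = 39 + 224204 = 224243$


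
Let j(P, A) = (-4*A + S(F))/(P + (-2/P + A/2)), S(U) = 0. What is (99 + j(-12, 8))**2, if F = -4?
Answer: 23474025/2209 ≈ 10627.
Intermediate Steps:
j(P, A) = -4*A/(P + A/2 - 2/P) (j(P, A) = (-4*A + 0)/(P + (-2/P + A/2)) = (-4*A)/(P + (-2/P + A*(1/2))) = (-4*A)/(P + (-2/P + A/2)) = (-4*A)/(P + (A/2 - 2/P)) = (-4*A)/(P + A/2 - 2/P) = -4*A/(P + A/2 - 2/P))
(99 + j(-12, 8))**2 = (99 - 8*8*(-12)/(-4 + 2*(-12)**2 + 8*(-12)))**2 = (99 - 8*8*(-12)/(-4 + 2*144 - 96))**2 = (99 - 8*8*(-12)/(-4 + 288 - 96))**2 = (99 - 8*8*(-12)/188)**2 = (99 - 8*8*(-12)*1/188)**2 = (99 + 192/47)**2 = (4845/47)**2 = 23474025/2209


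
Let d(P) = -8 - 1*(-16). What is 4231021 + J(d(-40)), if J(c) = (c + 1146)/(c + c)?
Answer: 33848745/8 ≈ 4.2311e+6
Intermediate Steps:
d(P) = 8 (d(P) = -8 + 16 = 8)
J(c) = (1146 + c)/(2*c) (J(c) = (1146 + c)/((2*c)) = (1146 + c)*(1/(2*c)) = (1146 + c)/(2*c))
4231021 + J(d(-40)) = 4231021 + (½)*(1146 + 8)/8 = 4231021 + (½)*(⅛)*1154 = 4231021 + 577/8 = 33848745/8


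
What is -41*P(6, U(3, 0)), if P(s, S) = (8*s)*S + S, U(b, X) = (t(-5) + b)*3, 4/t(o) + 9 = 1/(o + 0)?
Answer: -355593/23 ≈ -15461.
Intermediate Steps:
t(o) = 4/(-9 + 1/o) (t(o) = 4/(-9 + 1/(o + 0)) = 4/(-9 + 1/o))
U(b, X) = -30/23 + 3*b (U(b, X) = (-4*(-5)/(-1 + 9*(-5)) + b)*3 = (-4*(-5)/(-1 - 45) + b)*3 = (-4*(-5)/(-46) + b)*3 = (-4*(-5)*(-1/46) + b)*3 = (-10/23 + b)*3 = -30/23 + 3*b)
P(s, S) = S + 8*S*s (P(s, S) = 8*S*s + S = S + 8*S*s)
-41*P(6, U(3, 0)) = -41*(-30/23 + 3*3)*(1 + 8*6) = -41*(-30/23 + 9)*(1 + 48) = -7257*49/23 = -41*8673/23 = -355593/23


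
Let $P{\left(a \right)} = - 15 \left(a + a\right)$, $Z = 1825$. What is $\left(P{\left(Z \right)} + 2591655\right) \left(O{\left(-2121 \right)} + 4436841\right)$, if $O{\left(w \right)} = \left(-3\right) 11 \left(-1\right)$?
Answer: $11255927834970$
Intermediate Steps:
$P{\left(a \right)} = - 30 a$ ($P{\left(a \right)} = - 15 \cdot 2 a = - 30 a$)
$O{\left(w \right)} = 33$ ($O{\left(w \right)} = \left(-33\right) \left(-1\right) = 33$)
$\left(P{\left(Z \right)} + 2591655\right) \left(O{\left(-2121 \right)} + 4436841\right) = \left(\left(-30\right) 1825 + 2591655\right) \left(33 + 4436841\right) = \left(-54750 + 2591655\right) 4436874 = 2536905 \cdot 4436874 = 11255927834970$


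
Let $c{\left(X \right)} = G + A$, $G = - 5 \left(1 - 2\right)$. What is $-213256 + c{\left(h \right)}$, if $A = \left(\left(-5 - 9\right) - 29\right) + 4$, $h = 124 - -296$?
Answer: $-213290$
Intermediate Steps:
$h = 420$ ($h = 124 + 296 = 420$)
$G = 5$ ($G = \left(-5\right) \left(-1\right) = 5$)
$A = -39$ ($A = \left(-14 - 29\right) + 4 = -43 + 4 = -39$)
$c{\left(X \right)} = -34$ ($c{\left(X \right)} = 5 - 39 = -34$)
$-213256 + c{\left(h \right)} = -213256 - 34 = -213290$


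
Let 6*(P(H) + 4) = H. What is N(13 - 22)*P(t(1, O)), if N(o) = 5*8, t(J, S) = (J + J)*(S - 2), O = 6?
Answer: -320/3 ≈ -106.67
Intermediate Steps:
t(J, S) = 2*J*(-2 + S) (t(J, S) = (2*J)*(-2 + S) = 2*J*(-2 + S))
N(o) = 40
P(H) = -4 + H/6
N(13 - 22)*P(t(1, O)) = 40*(-4 + (2*1*(-2 + 6))/6) = 40*(-4 + (2*1*4)/6) = 40*(-4 + (⅙)*8) = 40*(-4 + 4/3) = 40*(-8/3) = -320/3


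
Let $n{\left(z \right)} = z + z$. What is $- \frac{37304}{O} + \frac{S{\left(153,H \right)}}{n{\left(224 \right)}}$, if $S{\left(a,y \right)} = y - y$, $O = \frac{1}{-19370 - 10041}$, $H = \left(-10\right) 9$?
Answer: $1097147944$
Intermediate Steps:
$H = -90$
$O = - \frac{1}{29411}$ ($O = \frac{1}{-19370 - 10041} = \frac{1}{-29411} = - \frac{1}{29411} \approx -3.4001 \cdot 10^{-5}$)
$S{\left(a,y \right)} = 0$
$n{\left(z \right)} = 2 z$
$- \frac{37304}{O} + \frac{S{\left(153,H \right)}}{n{\left(224 \right)}} = - \frac{37304}{- \frac{1}{29411}} + \frac{0}{2 \cdot 224} = \left(-37304\right) \left(-29411\right) + \frac{0}{448} = 1097147944 + 0 \cdot \frac{1}{448} = 1097147944 + 0 = 1097147944$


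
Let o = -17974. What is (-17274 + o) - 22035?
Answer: -57283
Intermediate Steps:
(-17274 + o) - 22035 = (-17274 - 17974) - 22035 = -35248 - 22035 = -57283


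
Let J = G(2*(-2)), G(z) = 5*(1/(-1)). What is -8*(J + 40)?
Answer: -280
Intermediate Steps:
G(z) = -5 (G(z) = 5*(1*(-1)) = 5*(-1) = -5)
J = -5
-8*(J + 40) = -8*(-5 + 40) = -8*35 = -280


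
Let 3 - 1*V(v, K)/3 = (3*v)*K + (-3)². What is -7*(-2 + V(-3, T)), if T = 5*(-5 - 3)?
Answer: 7700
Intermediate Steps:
T = -40 (T = 5*(-8) = -40)
V(v, K) = -18 - 9*K*v (V(v, K) = 9 - 3*((3*v)*K + (-3)²) = 9 - 3*(3*K*v + 9) = 9 - 3*(9 + 3*K*v) = 9 + (-27 - 9*K*v) = -18 - 9*K*v)
-7*(-2 + V(-3, T)) = -7*(-2 + (-18 - 9*(-40)*(-3))) = -7*(-2 + (-18 - 1080)) = -7*(-2 - 1098) = -7*(-1100) = 7700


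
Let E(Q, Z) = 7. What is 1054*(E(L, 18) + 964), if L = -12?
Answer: 1023434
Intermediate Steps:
1054*(E(L, 18) + 964) = 1054*(7 + 964) = 1054*971 = 1023434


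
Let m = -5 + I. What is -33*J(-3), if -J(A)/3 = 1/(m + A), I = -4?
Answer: -33/4 ≈ -8.2500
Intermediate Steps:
m = -9 (m = -5 - 4 = -9)
J(A) = -3/(-9 + A)
-33*J(-3) = -(-99)/(-9 - 3) = -(-99)/(-12) = -(-99)*(-1)/12 = -33*¼ = -33/4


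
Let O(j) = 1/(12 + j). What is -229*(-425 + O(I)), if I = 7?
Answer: 1848946/19 ≈ 97313.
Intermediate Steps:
-229*(-425 + O(I)) = -229*(-425 + 1/(12 + 7)) = -229*(-425 + 1/19) = -229*(-8074/19) = 1848946/19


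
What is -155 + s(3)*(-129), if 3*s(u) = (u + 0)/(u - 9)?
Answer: -267/2 ≈ -133.50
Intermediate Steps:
s(u) = u/(3*(-9 + u)) (s(u) = ((u + 0)/(u - 9))/3 = (u/(-9 + u))/3 = u/(3*(-9 + u)))
-155 + s(3)*(-129) = -155 + ((1/3)*3/(-9 + 3))*(-129) = -155 + ((1/3)*3/(-6))*(-129) = -155 + ((1/3)*3*(-1/6))*(-129) = -155 - 1/6*(-129) = -155 + 43/2 = -267/2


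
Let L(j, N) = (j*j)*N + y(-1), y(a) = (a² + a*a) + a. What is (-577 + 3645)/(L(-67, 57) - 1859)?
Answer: 3068/254015 ≈ 0.012078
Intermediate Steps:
y(a) = a + 2*a² (y(a) = (a² + a²) + a = 2*a² + a = a + 2*a²)
L(j, N) = 1 + N*j² (L(j, N) = (j*j)*N - (1 + 2*(-1)) = j²*N - (1 - 2) = N*j² - 1*(-1) = N*j² + 1 = 1 + N*j²)
(-577 + 3645)/(L(-67, 57) - 1859) = (-577 + 3645)/((1 + 57*(-67)²) - 1859) = 3068/((1 + 57*4489) - 1859) = 3068/((1 + 255873) - 1859) = 3068/(255874 - 1859) = 3068/254015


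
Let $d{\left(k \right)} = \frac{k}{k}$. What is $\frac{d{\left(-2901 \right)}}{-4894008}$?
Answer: $- \frac{1}{4894008} \approx -2.0433 \cdot 10^{-7}$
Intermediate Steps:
$d{\left(k \right)} = 1$
$\frac{d{\left(-2901 \right)}}{-4894008} = 1 \frac{1}{-4894008} = 1 \left(- \frac{1}{4894008}\right) = - \frac{1}{4894008}$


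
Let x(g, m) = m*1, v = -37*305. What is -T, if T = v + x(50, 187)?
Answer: 11098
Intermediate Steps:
v = -11285
x(g, m) = m
T = -11098 (T = -11285 + 187 = -11098)
-T = -1*(-11098) = 11098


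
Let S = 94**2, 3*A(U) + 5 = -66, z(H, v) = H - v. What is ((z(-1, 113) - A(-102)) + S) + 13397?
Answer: 66428/3 ≈ 22143.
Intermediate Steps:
A(U) = -71/3 (A(U) = -5/3 + (1/3)*(-66) = -5/3 - 22 = -71/3)
S = 8836
((z(-1, 113) - A(-102)) + S) + 13397 = (((-1 - 1*113) - 1*(-71/3)) + 8836) + 13397 = (((-1 - 113) + 71/3) + 8836) + 13397 = ((-114 + 71/3) + 8836) + 13397 = (-271/3 + 8836) + 13397 = 26237/3 + 13397 = 66428/3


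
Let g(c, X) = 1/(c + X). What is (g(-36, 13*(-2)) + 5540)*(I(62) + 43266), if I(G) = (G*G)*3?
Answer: 9410981121/31 ≈ 3.0358e+8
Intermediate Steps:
I(G) = 3*G**2 (I(G) = G**2*3 = 3*G**2)
g(c, X) = 1/(X + c)
(g(-36, 13*(-2)) + 5540)*(I(62) + 43266) = (1/(13*(-2) - 36) + 5540)*(3*62**2 + 43266) = (1/(-26 - 36) + 5540)*(3*3844 + 43266) = (1/(-62) + 5540)*(11532 + 43266) = (-1/62 + 5540)*54798 = (343479/62)*54798 = 9410981121/31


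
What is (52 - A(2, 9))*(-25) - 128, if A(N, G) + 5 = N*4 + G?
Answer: -1128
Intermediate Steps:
A(N, G) = -5 + G + 4*N (A(N, G) = -5 + (N*4 + G) = -5 + (4*N + G) = -5 + (G + 4*N) = -5 + G + 4*N)
(52 - A(2, 9))*(-25) - 128 = (52 - (-5 + 9 + 4*2))*(-25) - 128 = (52 - (-5 + 9 + 8))*(-25) - 128 = (52 - 1*12)*(-25) - 128 = (52 - 12)*(-25) - 128 = 40*(-25) - 128 = -1000 - 128 = -1128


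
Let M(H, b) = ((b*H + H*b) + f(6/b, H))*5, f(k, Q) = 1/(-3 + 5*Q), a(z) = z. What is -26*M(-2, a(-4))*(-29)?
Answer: 60030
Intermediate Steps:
M(H, b) = 5/(-3 + 5*H) + 10*H*b (M(H, b) = ((b*H + H*b) + 1/(-3 + 5*H))*5 = ((H*b + H*b) + 1/(-3 + 5*H))*5 = (2*H*b + 1/(-3 + 5*H))*5 = (1/(-3 + 5*H) + 2*H*b)*5 = 5/(-3 + 5*H) + 10*H*b)
-26*M(-2, a(-4))*(-29) = -130*(1 + 2*(-2)*(-4)*(-3 + 5*(-2)))/(-3 + 5*(-2))*(-29) = -130*(1 + 2*(-2)*(-4)*(-3 - 10))/(-3 - 10)*(-29) = -130*(1 + 2*(-2)*(-4)*(-13))/(-13)*(-29) = -130*(-1)*(1 - 208)/13*(-29) = -130*(-1)*(-207)/13*(-29) = -26*1035/13*(-29) = -2070*(-29) = 60030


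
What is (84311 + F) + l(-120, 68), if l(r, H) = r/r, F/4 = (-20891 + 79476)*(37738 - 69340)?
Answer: -7405528368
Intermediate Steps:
F = -7405612680 (F = 4*((-20891 + 79476)*(37738 - 69340)) = 4*(58585*(-31602)) = 4*(-1851403170) = -7405612680)
l(r, H) = 1
(84311 + F) + l(-120, 68) = (84311 - 7405612680) + 1 = -7405528369 + 1 = -7405528368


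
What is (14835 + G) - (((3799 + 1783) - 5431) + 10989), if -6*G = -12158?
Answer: 17164/3 ≈ 5721.3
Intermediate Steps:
G = 6079/3 (G = -⅙*(-12158) = 6079/3 ≈ 2026.3)
(14835 + G) - (((3799 + 1783) - 5431) + 10989) = (14835 + 6079/3) - (((3799 + 1783) - 5431) + 10989) = 50584/3 - ((5582 - 5431) + 10989) = 50584/3 - (151 + 10989) = 50584/3 - 1*11140 = 50584/3 - 11140 = 17164/3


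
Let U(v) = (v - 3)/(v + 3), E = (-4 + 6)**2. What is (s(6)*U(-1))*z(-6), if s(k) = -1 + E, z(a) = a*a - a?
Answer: -252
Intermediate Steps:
E = 4 (E = 2**2 = 4)
z(a) = a**2 - a
U(v) = (-3 + v)/(3 + v)
s(k) = 3 (s(k) = -1 + 4 = 3)
(s(6)*U(-1))*z(-6) = (3*((-3 - 1)/(3 - 1)))*(-6*(-1 - 6)) = (3*(-4/2))*(-6*(-7)) = (3*((1/2)*(-4)))*42 = (3*(-2))*42 = -6*42 = -252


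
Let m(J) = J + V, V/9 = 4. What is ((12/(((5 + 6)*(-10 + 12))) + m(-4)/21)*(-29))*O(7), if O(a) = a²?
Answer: -97034/33 ≈ -2940.4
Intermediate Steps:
V = 36 (V = 9*4 = 36)
m(J) = 36 + J (m(J) = J + 36 = 36 + J)
((12/(((5 + 6)*(-10 + 12))) + m(-4)/21)*(-29))*O(7) = ((12/(((5 + 6)*(-10 + 12))) + (36 - 4)/21)*(-29))*7² = ((12/((11*2)) + 32*(1/21))*(-29))*49 = ((12/22 + 32/21)*(-29))*49 = ((12*(1/22) + 32/21)*(-29))*49 = ((6/11 + 32/21)*(-29))*49 = ((478/231)*(-29))*49 = -13862/231*49 = -97034/33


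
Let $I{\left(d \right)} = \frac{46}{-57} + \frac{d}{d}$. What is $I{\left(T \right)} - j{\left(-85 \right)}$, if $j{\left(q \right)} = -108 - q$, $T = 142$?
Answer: $\frac{1322}{57} \approx 23.193$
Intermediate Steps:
$I{\left(d \right)} = \frac{11}{57}$ ($I{\left(d \right)} = 46 \left(- \frac{1}{57}\right) + 1 = - \frac{46}{57} + 1 = \frac{11}{57}$)
$I{\left(T \right)} - j{\left(-85 \right)} = \frac{11}{57} - \left(-108 - -85\right) = \frac{11}{57} - \left(-108 + 85\right) = \frac{11}{57} - -23 = \frac{11}{57} + 23 = \frac{1322}{57}$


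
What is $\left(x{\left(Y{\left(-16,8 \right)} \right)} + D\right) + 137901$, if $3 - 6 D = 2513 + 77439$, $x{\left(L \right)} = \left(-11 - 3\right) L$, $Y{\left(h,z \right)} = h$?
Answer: $\frac{748801}{6} \approx 1.248 \cdot 10^{5}$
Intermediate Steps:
$x{\left(L \right)} = - 14 L$
$D = - \frac{79949}{6}$ ($D = \frac{1}{2} - \frac{2513 + 77439}{6} = \frac{1}{2} - \frac{39976}{3} = - \frac{79949}{6} \approx -13325.0$)
$\left(x{\left(Y{\left(-16,8 \right)} \right)} + D\right) + 137901 = \left(\left(-14\right) \left(-16\right) - \frac{79949}{6}\right) + 137901 = \left(224 - \frac{79949}{6}\right) + 137901 = - \frac{78605}{6} + 137901 = \frac{748801}{6}$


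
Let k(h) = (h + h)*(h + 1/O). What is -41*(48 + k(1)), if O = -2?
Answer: -2009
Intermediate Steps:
k(h) = 2*h*(-½ + h) (k(h) = (h + h)*(h + 1/(-2)) = (2*h)*(h - ½) = (2*h)*(-½ + h) = 2*h*(-½ + h))
-41*(48 + k(1)) = -41*(48 + 1*(-1 + 2*1)) = -41*(48 + 1*(-1 + 2)) = -41*(48 + 1*1) = -41*(48 + 1) = -41*49 = -2009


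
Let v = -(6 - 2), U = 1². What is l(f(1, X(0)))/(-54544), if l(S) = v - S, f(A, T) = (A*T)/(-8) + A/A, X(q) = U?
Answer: 39/436352 ≈ 8.9377e-5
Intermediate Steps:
U = 1
X(q) = 1
v = -4 (v = -1*4 = -4)
f(A, T) = 1 - A*T/8 (f(A, T) = (A*T)*(-⅛) + 1 = -A*T/8 + 1 = 1 - A*T/8)
l(S) = -4 - S
l(f(1, X(0)))/(-54544) = (-4 - (1 - ⅛*1*1))/(-54544) = (-4 - (1 - ⅛))*(-1/54544) = (-4 - 1*7/8)*(-1/54544) = (-4 - 7/8)*(-1/54544) = -39/8*(-1/54544) = 39/436352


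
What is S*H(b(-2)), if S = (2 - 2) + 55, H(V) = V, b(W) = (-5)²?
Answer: 1375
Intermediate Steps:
b(W) = 25
S = 55 (S = 0 + 55 = 55)
S*H(b(-2)) = 55*25 = 1375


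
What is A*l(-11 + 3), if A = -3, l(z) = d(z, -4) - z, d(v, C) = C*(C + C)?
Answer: -120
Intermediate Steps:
d(v, C) = 2*C² (d(v, C) = C*(2*C) = 2*C²)
l(z) = 32 - z (l(z) = 2*(-4)² - z = 2*16 - z = 32 - z)
A*l(-11 + 3) = -3*(32 - (-11 + 3)) = -3*(32 - 1*(-8)) = -3*(32 + 8) = -3*40 = -120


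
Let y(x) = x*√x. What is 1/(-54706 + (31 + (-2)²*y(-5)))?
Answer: I/(5*(-10935*I + 4*√5)) ≈ -1.829e-5 + 1.496e-8*I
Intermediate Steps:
y(x) = x^(3/2)
1/(-54706 + (31 + (-2)²*y(-5))) = 1/(-54706 + (31 + (-2)²*(-5)^(3/2))) = 1/(-54706 + (31 + 4*(-5*I*√5))) = 1/(-54706 + (31 - 20*I*√5)) = 1/(-54675 - 20*I*√5)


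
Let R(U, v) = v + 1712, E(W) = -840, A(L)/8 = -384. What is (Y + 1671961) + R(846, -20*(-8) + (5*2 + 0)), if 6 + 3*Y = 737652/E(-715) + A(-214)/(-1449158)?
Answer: 254649767479001/152161590 ≈ 1.6735e+6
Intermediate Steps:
A(L) = -3072 (A(L) = 8*(-384) = -3072)
R(U, v) = 1712 + v
Y = -44844811369/152161590 (Y = -2 + (737652/(-840) - 3072/(-1449158))/3 = -2 + (737652*(-1/840) - 3072*(-1/1449158))/3 = -2 + (-61471/70 + 1536/724579)/3 = -2 + (⅓)*(-44540488189/50720530) = -2 - 44540488189/152161590 = -44844811369/152161590 ≈ -294.72)
(Y + 1671961) + R(846, -20*(-8) + (5*2 + 0)) = (-44844811369/152161590 + 1671961) + (1712 + (-20*(-8) + (5*2 + 0))) = 254363399366621/152161590 + (1712 + (160 + (10 + 0))) = 254363399366621/152161590 + (1712 + (160 + 10)) = 254363399366621/152161590 + (1712 + 170) = 254363399366621/152161590 + 1882 = 254649767479001/152161590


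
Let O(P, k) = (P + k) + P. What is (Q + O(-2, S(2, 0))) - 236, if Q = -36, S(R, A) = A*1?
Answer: -276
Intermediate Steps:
S(R, A) = A
O(P, k) = k + 2*P
(Q + O(-2, S(2, 0))) - 236 = (-36 + (0 + 2*(-2))) - 236 = (-36 + (0 - 4)) - 236 = (-36 - 4) - 236 = -40 - 236 = -276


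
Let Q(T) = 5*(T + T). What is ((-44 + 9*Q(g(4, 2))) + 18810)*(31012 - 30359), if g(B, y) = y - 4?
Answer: 12136658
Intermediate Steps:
g(B, y) = -4 + y
Q(T) = 10*T (Q(T) = 5*(2*T) = 10*T)
((-44 + 9*Q(g(4, 2))) + 18810)*(31012 - 30359) = ((-44 + 9*(10*(-4 + 2))) + 18810)*(31012 - 30359) = ((-44 + 9*(10*(-2))) + 18810)*653 = ((-44 + 9*(-20)) + 18810)*653 = ((-44 - 180) + 18810)*653 = (-224 + 18810)*653 = 18586*653 = 12136658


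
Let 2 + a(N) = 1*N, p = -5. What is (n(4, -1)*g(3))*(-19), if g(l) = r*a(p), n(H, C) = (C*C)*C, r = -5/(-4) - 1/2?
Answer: -399/4 ≈ -99.750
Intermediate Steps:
a(N) = -2 + N (a(N) = -2 + 1*N = -2 + N)
r = ¾ (r = -5*(-¼) - 1*½ = 5/4 - ½ = ¾ ≈ 0.75000)
n(H, C) = C³ (n(H, C) = C²*C = C³)
g(l) = -21/4 (g(l) = 3*(-2 - 5)/4 = (¾)*(-7) = -21/4)
(n(4, -1)*g(3))*(-19) = ((-1)³*(-21/4))*(-19) = -1*(-21/4)*(-19) = (21/4)*(-19) = -399/4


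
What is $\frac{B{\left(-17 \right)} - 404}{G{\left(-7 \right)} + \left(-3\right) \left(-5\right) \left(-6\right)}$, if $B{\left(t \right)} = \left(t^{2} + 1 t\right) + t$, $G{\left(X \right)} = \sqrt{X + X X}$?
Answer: $\frac{2235}{1343} + \frac{149 \sqrt{42}}{8058} \approx 1.784$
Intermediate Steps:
$G{\left(X \right)} = \sqrt{X + X^{2}}$
$B{\left(t \right)} = t^{2} + 2 t$ ($B{\left(t \right)} = \left(t^{2} + t\right) + t = \left(t + t^{2}\right) + t = t^{2} + 2 t$)
$\frac{B{\left(-17 \right)} - 404}{G{\left(-7 \right)} + \left(-3\right) \left(-5\right) \left(-6\right)} = \frac{- 17 \left(2 - 17\right) - 404}{\sqrt{- 7 \left(1 - 7\right)} + \left(-3\right) \left(-5\right) \left(-6\right)} = \frac{\left(-17\right) \left(-15\right) - 404}{\sqrt{\left(-7\right) \left(-6\right)} + 15 \left(-6\right)} = \frac{255 - 404}{\sqrt{42} - 90} = - \frac{149}{-90 + \sqrt{42}}$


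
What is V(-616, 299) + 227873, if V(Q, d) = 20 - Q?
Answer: 228509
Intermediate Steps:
V(-616, 299) + 227873 = (20 - 1*(-616)) + 227873 = (20 + 616) + 227873 = 636 + 227873 = 228509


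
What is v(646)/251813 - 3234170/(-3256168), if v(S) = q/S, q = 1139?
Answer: 7736912017809/7789481609548 ≈ 0.99325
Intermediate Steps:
v(S) = 1139/S
v(646)/251813 - 3234170/(-3256168) = (1139/646)/251813 - 3234170/(-3256168) = (1139*(1/646))*(1/251813) - 3234170*(-1/3256168) = (67/38)*(1/251813) + 1617085/1628084 = 67/9568894 + 1617085/1628084 = 7736912017809/7789481609548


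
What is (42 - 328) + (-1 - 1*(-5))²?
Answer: -270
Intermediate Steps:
(42 - 328) + (-1 - 1*(-5))² = -286 + (-1 + 5)² = -286 + 4² = -286 + 16 = -270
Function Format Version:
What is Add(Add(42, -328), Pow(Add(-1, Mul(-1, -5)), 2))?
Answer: -270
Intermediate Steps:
Add(Add(42, -328), Pow(Add(-1, Mul(-1, -5)), 2)) = Add(-286, Pow(Add(-1, 5), 2)) = Add(-286, Pow(4, 2)) = Add(-286, 16) = -270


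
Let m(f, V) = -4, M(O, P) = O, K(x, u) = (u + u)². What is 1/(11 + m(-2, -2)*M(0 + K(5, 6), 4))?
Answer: -1/565 ≈ -0.0017699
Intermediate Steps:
K(x, u) = 4*u² (K(x, u) = (2*u)² = 4*u²)
1/(11 + m(-2, -2)*M(0 + K(5, 6), 4)) = 1/(11 - 4*(0 + 4*6²)) = 1/(11 - 4*(0 + 4*36)) = 1/(11 - 4*(0 + 144)) = 1/(11 - 4*144) = 1/(11 - 576) = 1/(-565) = -1/565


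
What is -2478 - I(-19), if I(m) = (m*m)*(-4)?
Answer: -1034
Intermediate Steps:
I(m) = -4*m² (I(m) = m²*(-4) = -4*m²)
-2478 - I(-19) = -2478 - (-4)*(-19)² = -2478 - (-4)*361 = -2478 - 1*(-1444) = -2478 + 1444 = -1034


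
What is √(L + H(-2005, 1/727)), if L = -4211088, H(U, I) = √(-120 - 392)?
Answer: 4*√(-263193 + I*√2) ≈ 0.0055133 + 2052.1*I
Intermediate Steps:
H(U, I) = 16*I*√2 (H(U, I) = √(-512) = 16*I*√2)
√(L + H(-2005, 1/727)) = √(-4211088 + 16*I*√2)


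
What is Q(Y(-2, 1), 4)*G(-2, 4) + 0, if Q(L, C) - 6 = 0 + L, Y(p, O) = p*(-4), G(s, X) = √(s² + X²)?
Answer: 28*√5 ≈ 62.610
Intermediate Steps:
G(s, X) = √(X² + s²)
Y(p, O) = -4*p
Q(L, C) = 6 + L (Q(L, C) = 6 + (0 + L) = 6 + L)
Q(Y(-2, 1), 4)*G(-2, 4) + 0 = (6 - 4*(-2))*√(4² + (-2)²) + 0 = (6 + 8)*√(16 + 4) + 0 = 14*√20 + 0 = 14*(2*√5) + 0 = 28*√5 + 0 = 28*√5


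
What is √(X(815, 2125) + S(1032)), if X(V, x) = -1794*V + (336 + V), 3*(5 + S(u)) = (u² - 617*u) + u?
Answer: 2*I*√329465 ≈ 1148.0*I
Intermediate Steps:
S(u) = -5 - 616*u/3 + u²/3 (S(u) = -5 + ((u² - 617*u) + u)/3 = -5 + (u² - 616*u)/3 = -5 + (-616*u/3 + u²/3) = -5 - 616*u/3 + u²/3)
X(V, x) = 336 - 1793*V
√(X(815, 2125) + S(1032)) = √((336 - 1793*815) + (-5 - 616/3*1032 + (⅓)*1032²)) = √((336 - 1461295) + (-5 - 211904 + (⅓)*1065024)) = √(-1460959 + (-5 - 211904 + 355008)) = √(-1460959 + 143099) = √(-1317860) = 2*I*√329465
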